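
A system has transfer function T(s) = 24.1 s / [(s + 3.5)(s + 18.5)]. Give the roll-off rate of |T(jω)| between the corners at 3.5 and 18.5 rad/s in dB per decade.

0 dB/decade

In this band the factors already past their corner are: 1 differentiator zero, pole at 3.5; net slope = 0 dB/decade.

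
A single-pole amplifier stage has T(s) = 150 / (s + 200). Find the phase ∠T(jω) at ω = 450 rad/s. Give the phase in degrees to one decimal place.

-66.0 deg

∠(j450 + 200) = arctan(450/200) = 66.04°
∠T(j450) = −66.04° = -66.04°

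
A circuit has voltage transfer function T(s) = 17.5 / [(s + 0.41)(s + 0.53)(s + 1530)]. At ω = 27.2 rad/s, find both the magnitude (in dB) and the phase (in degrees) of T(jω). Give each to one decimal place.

|T| = -96.2 dB, ∠T = -179.0°

|j27.2 + 0.41| = √(27.2² + 0.41²) = 27.2
|j27.2 + 0.53| = √(27.2² + 0.53²) = 27.21
|j27.2 + 1530| = √(27.2² + 1530²) = 1530
|T(j27.2)| = 17.5 / (27.2 × 27.21 × 1530) = 1.5453e-05
20 log₁₀(1.5453e-05) = -96.22 dB
∠(j27.2 + 0.41) = arctan(27.2/0.41) = 89.14°
∠(j27.2 + 0.53) = arctan(27.2/0.53) = 88.88°
∠(j27.2 + 1530) = arctan(27.2/1530) = 1.02°
∠T(j27.2) = − (89.14° + 88.88° + 1.02°) = -179.04°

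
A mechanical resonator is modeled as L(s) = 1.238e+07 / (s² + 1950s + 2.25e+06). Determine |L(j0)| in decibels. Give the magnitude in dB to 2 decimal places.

14.81 dB

L(0) = 1.238e+07 / 2.25e+06 = 5.5022
20 log₁₀(5.5022) = 14.811 dB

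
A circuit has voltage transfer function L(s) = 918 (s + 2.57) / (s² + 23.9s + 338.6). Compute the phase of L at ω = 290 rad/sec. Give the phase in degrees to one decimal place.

∠(j290 + 2.57) = arctan(290/2.57) = 89.49°
∠[(j290)² + 23.9(j290) + 338.6] = ∠[-83761 + j6931] = 175.27°
∠L(j290) = 89.49° − 175.27° = -85.78°

-85.8°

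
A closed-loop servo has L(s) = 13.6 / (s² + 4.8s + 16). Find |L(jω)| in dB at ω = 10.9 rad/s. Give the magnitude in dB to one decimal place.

|(j10.9)² + 4.8(j10.9) + 16| = |-102.81 + j52.32| = 115.4
|L(j10.9)| = 13.6 / 115.4 = 0.11789
20 log₁₀(0.11789) = -18.57 dB

-18.6 dB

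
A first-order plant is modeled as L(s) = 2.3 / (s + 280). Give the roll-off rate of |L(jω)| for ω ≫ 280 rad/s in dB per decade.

With 0 zeros and 1 pole, the high-frequency asymptotic slope is 20 × (0 − 1) = -20 dB/decade.

-20 dB/decade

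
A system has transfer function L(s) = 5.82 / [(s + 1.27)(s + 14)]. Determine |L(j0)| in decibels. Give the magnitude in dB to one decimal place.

-9.7 dB

L(0) = 5.82 / (1.27 × 14) = 0.32733
20 log₁₀(0.32733) = -9.70 dB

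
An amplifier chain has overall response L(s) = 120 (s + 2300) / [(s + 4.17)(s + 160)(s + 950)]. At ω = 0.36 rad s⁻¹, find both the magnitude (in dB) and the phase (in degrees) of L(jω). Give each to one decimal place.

|j0.36 + 2300| = √(0.36² + 2300²) = 2300
|j0.36 + 4.17| = √(0.36² + 4.17²) = 4.186
|j0.36 + 160| = √(0.36² + 160²) = 160
|j0.36 + 950| = √(0.36² + 950²) = 950
|L(j0.36)| = 120 × 2300 / (4.186 × 160 × 950) = 0.43383
20 log₁₀(0.43383) = -7.25 dB
∠(j0.36 + 2300) = arctan(0.36/2300) = 0.01°
∠(j0.36 + 4.17) = arctan(0.36/4.17) = 4.93°
∠(j0.36 + 160) = arctan(0.36/160) = 0.13°
∠(j0.36 + 950) = arctan(0.36/950) = 0.02°
∠L(j0.36) = 0.01° − (4.93° + 0.13° + 0.02°) = -5.08°

|L| = -7.3 dB, ∠L = -5.1°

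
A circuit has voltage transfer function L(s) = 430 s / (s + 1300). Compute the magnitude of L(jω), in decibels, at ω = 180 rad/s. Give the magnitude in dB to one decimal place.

|j180| = 180
|j180 + 1300| = √(180² + 1300²) = 1312
|L(j180)| = 430 × 180 / 1312 = 58.976
20 log₁₀(58.976) = 35.41 dB

35.4 dB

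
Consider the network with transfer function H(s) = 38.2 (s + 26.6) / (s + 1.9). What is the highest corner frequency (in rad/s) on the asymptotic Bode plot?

Break frequencies occur at each pole and zero magnitude: 1.9 rad/s, 26.6 rad/s.
The highest is 26.6 rad/s.

26.6 rad/s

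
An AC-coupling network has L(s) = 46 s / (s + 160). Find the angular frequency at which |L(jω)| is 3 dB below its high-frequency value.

For a single-pole high-pass, the −3 dB point is at the pole: ω = 160 rad s⁻¹.

160 rad s⁻¹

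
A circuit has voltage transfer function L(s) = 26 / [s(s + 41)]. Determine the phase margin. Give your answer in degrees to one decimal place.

Gain crossover: |L(jω)| = 1 at ω ≈ 0.634 rad/s.
∠L(j0.634) = −90° − arctan(0.634/41) ≈ -90.89°
PM = 180° + (-90.89°) = 89.11°

89.1°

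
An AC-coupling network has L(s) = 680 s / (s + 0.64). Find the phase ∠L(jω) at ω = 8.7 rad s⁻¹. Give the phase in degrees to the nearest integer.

4°

∠(j8.7) = 90.00°
∠(j8.7 + 0.64) = arctan(8.7/0.64) = 85.79°
∠L(j8.7) = 90.00° − 85.79° = 4.21°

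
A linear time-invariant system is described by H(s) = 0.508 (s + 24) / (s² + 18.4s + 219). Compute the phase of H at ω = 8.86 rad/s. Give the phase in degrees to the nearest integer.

∠(j8.86 + 24) = arctan(8.86/24) = 20.26°
∠[(j8.86)² + 18.4(j8.86) + 219] = ∠[140.5 + j163.02] = 49.24°
∠H(j8.86) = 20.26° − 49.24° = -28.98°

-29°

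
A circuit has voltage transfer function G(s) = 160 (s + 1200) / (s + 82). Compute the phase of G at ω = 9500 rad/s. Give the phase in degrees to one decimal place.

-6.7 deg

∠(j9500 + 1200) = arctan(9500/1200) = 82.80°
∠(j9500 + 82) = arctan(9500/82) = 89.51°
∠G(j9500) = 82.80° − 89.51° = -6.70°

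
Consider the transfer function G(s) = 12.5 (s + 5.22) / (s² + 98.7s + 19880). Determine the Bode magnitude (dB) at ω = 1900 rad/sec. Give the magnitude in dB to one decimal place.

|j1900 + 5.22| = √(1900² + 5.22²) = 1900
|(j1900)² + 98.7(j1900) + 19880| = |-3.5901e+06 + j1.8753e+05| = 3.595e+06
|G(j1900)| = 12.5 × 1900 / 3.595e+06 = 0.0066064
20 log₁₀(0.0066064) = -43.60 dB

-43.6 dB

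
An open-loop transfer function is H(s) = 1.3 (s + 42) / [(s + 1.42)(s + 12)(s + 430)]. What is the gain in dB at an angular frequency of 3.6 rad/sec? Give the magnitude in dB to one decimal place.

|j3.6 + 42| = √(3.6² + 42²) = 42.15
|j3.6 + 1.42| = √(3.6² + 1.42²) = 3.87
|j3.6 + 12| = √(3.6² + 12²) = 12.53
|j3.6 + 430| = √(3.6² + 430²) = 430
|H(j3.6)| = 1.3 × 42.15 / (3.87 × 12.53 × 430) = 0.0026285
20 log₁₀(0.0026285) = -51.61 dB

-51.6 dB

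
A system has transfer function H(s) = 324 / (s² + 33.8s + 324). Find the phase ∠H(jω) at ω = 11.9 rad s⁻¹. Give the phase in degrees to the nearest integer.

-66 deg

∠[(j11.9)² + 33.8(j11.9) + 324] = ∠[182.39 + j402.22] = 65.61°
∠H(j11.9) = −65.61° = -65.61°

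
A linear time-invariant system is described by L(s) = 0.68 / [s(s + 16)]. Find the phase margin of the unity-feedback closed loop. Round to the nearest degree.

90°

Gain crossover: |L(jω)| = 1 at ω ≈ 0.0425 rad s⁻¹.
∠L(j0.0425) = −90° − arctan(0.0425/16) ≈ -90.15°
PM = 180° + (-90.15°) = 89.85°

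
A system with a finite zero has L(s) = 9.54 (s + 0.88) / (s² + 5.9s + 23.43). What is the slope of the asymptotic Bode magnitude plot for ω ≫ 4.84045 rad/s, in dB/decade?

With 1 zero and 2 poles, the high-frequency asymptotic slope is 20 × (1 − 2) = -20 dB/decade.

-20 dB/decade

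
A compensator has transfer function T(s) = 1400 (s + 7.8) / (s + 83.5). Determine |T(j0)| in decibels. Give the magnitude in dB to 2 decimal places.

T(0) = 1400 × 7.8 / 83.5 = 130.78
20 log₁₀(130.78) = 42.331 dB

42.33 dB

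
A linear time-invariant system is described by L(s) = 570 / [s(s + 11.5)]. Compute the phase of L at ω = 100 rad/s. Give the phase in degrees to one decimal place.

-173.4°

∠(j100 + 11.5) = arctan(100/11.5) = 83.44°
∠(j100) = 90.00°
∠L(j100) = − (83.44° + 90.00°) = -173.44°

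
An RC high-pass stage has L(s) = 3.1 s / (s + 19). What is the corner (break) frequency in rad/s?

The single real pole at s = −19 gives a corner at ω = 19 rad/s.

19 rad/s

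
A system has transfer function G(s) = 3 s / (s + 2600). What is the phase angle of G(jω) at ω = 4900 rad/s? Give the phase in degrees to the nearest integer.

∠(j4900) = 90.00°
∠(j4900 + 2600) = arctan(4900/2600) = 62.05°
∠G(j4900) = 90.00° − 62.05° = 27.95°

28 deg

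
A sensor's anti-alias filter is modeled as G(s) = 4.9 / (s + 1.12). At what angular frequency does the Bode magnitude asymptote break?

The single real pole at s = −1.12 gives a corner at ω = 1.12 rad s⁻¹.

1.12 rad s⁻¹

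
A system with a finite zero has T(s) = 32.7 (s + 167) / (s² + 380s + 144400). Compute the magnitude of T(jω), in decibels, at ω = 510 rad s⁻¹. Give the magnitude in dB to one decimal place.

-22.2 dB

|j510 + 167| = √(510² + 167²) = 536.6
|(j510)² + 380(j510) + 144400| = |-1.157e+05 + j1.938e+05| = 2.257e+05
|T(j510)| = 32.7 × 536.6 / 2.257e+05 = 0.077747
20 log₁₀(0.077747) = -22.19 dB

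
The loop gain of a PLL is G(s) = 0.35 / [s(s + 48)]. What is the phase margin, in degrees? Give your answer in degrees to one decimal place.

90.0°

Gain crossover: |G(jω)| = 1 at ω ≈ 0.00729 rad s⁻¹.
∠G(j0.00729) = −90° − arctan(0.00729/48) ≈ -90.01°
PM = 180° + (-90.01°) = 89.99°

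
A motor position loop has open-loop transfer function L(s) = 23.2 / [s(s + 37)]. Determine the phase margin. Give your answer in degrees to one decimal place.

Gain crossover: |L(jω)| = 1 at ω ≈ 0.627 rad s⁻¹.
∠L(j0.627) = −90° − arctan(0.627/37) ≈ -90.97°
PM = 180° + (-90.97°) = 89.03°

89.0°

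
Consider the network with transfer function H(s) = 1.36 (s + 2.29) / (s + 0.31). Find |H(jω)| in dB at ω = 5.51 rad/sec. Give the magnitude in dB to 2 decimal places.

|j5.51 + 2.29| = √(5.51² + 2.29²) = 5.967
|j5.51 + 0.31| = √(5.51² + 0.31²) = 5.519
|H(j5.51)| = 1.36 × 5.967 / 5.519 = 1.4705
20 log₁₀(1.4705) = 3.349 dB

3.35 dB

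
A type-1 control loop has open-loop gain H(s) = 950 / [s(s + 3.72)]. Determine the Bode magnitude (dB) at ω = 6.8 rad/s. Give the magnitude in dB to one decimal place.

|j6.8 + 3.72| = √(6.8² + 3.72²) = 7.751
|j6.8| = 6.8
|H(j6.8)| = 950 / (7.751 × 6.8) = 18.024
20 log₁₀(18.024) = 25.12 dB

25.1 dB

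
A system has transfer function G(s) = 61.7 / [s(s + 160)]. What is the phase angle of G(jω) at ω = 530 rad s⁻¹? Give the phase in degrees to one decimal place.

-163.2 deg

∠(j530 + 160) = arctan(530/160) = 73.20°
∠(j530) = 90.00°
∠G(j530) = − (73.20° + 90.00°) = -163.20°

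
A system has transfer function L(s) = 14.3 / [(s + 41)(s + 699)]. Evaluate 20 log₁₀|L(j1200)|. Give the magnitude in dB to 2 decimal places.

-101.33 dB

|j1200 + 41| = √(1200² + 41²) = 1201
|j1200 + 699| = √(1200² + 699²) = 1389
|L(j1200)| = 14.3 / (1201 × 1389) = 8.5759e-06
20 log₁₀(8.5759e-06) = -101.334 dB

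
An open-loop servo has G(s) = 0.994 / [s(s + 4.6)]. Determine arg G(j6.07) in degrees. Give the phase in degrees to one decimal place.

∠(j6.07 + 4.6) = arctan(6.07/4.6) = 52.84°
∠(j6.07) = 90.00°
∠G(j6.07) = − (52.84° + 90.00°) = -142.84°

-142.8 deg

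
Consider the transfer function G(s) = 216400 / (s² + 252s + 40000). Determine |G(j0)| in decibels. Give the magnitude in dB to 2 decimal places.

14.66 dB

G(0) = 216400 / 40000 = 5.41
20 log₁₀(5.41) = 14.664 dB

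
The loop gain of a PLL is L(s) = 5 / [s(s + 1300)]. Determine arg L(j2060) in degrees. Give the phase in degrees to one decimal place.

-147.7°

∠(j2060 + 1300) = arctan(2060/1300) = 57.75°
∠(j2060) = 90.00°
∠L(j2060) = − (57.75° + 90.00°) = -147.75°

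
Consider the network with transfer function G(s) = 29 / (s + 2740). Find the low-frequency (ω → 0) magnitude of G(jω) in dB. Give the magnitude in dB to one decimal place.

-39.5 dB

G(0) = 29 / 2740 = 0.010584
20 log₁₀(0.010584) = -39.51 dB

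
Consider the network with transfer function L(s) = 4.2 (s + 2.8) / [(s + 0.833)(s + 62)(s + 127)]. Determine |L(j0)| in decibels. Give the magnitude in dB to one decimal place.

L(0) = 4.2 × 2.8 / (0.833 × 62 × 127) = 0.0017929
20 log₁₀(0.0017929) = -54.93 dB

-54.9 dB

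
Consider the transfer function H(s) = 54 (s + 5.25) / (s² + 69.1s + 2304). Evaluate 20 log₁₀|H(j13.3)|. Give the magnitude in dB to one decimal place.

-9.5 dB

|j13.3 + 5.25| = √(13.3² + 5.25²) = 14.3
|(j13.3)² + 69.1(j13.3) + 2304| = |2127.1 + j919.03| = 2317
|H(j13.3)| = 54 × 14.3 / 2317 = 0.33322
20 log₁₀(0.33322) = -9.55 dB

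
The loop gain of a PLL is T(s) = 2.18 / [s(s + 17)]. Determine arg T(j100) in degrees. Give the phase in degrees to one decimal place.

-170.4°

∠(j100 + 17) = arctan(100/17) = 80.35°
∠(j100) = 90.00°
∠T(j100) = − (80.35° + 90.00°) = -170.35°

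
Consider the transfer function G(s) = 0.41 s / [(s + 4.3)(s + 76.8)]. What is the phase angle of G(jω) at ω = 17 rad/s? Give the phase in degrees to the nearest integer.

2 deg

∠(j17) = 90.00°
∠(j17 + 4.3) = arctan(17/4.3) = 75.81°
∠(j17 + 76.8) = arctan(17/76.8) = 12.48°
∠G(j17) = 90.00° − (75.81° + 12.48°) = 1.71°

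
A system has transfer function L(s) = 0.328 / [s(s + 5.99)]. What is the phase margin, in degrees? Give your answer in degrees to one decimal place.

89.5°

Gain crossover: |L(jω)| = 1 at ω ≈ 0.0548 rad s⁻¹.
∠L(j0.0548) = −90° − arctan(0.0548/5.99) ≈ -90.52°
PM = 180° + (-90.52°) = 89.48°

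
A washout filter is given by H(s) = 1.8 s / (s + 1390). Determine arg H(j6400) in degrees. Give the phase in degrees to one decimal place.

12.3°

∠(j6400) = 90.00°
∠(j6400 + 1390) = arctan(6400/1390) = 77.75°
∠H(j6400) = 90.00° − 77.75° = 12.25°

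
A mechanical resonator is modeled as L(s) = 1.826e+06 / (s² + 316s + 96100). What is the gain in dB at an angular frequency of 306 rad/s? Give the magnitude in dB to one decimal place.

25.5 dB

|(j306)² + 316(j306) + 96100| = |2464 + j96696| = 9.673e+04
|L(j306)| = 1.826e+06 / 9.673e+04 = 18.878
20 log₁₀(18.878) = 25.52 dB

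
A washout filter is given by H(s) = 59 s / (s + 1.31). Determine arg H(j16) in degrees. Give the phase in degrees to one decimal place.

∠(j16) = 90.00°
∠(j16 + 1.31) = arctan(16/1.31) = 85.32°
∠H(j16) = 90.00° − 85.32° = 4.68°

4.7°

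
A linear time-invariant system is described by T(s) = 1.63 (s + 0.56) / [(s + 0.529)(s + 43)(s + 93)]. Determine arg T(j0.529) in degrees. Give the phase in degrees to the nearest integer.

-3 deg

∠(j0.529 + 0.56) = arctan(0.529/0.56) = 43.37°
∠(j0.529 + 0.529) = arctan(0.529/0.529) = 45.00°
∠(j0.529 + 43) = arctan(0.529/43) = 0.70°
∠(j0.529 + 93) = arctan(0.529/93) = 0.33°
∠T(j0.529) = 43.37° − (45.00° + 0.70° + 0.33°) = -2.66°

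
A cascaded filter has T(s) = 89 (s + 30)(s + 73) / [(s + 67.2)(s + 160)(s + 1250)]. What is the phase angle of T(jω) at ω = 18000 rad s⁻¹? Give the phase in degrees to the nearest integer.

∠(j18000 + 30) = arctan(18000/30) = 89.90°
∠(j18000 + 73) = arctan(18000/73) = 89.77°
∠(j18000 + 67.2) = arctan(18000/67.2) = 89.79°
∠(j18000 + 160) = arctan(18000/160) = 89.49°
∠(j18000 + 1250) = arctan(18000/1250) = 86.03°
∠T(j18000) = 89.90° + 89.77° − (89.79° + 89.49° + 86.03°) = -85.63°

-86°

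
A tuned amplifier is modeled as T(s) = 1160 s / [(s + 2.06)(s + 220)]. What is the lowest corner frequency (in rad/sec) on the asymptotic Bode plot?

2.06 rad/sec

Break frequencies occur at each pole and zero magnitude: 2.06 rad/sec, 220 rad/sec.
The lowest is 2.06 rad/sec.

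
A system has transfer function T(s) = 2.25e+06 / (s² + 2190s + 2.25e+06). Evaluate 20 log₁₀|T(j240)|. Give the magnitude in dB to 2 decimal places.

|(j240)² + 2190(j240) + 2.25e+06| = |2.1924e+06 + j5.256e+05| = 2.255e+06
|T(j240)| = 2.25e+06 / 2.255e+06 = 0.99799
20 log₁₀(0.99799) = -0.017 dB

-0.02 dB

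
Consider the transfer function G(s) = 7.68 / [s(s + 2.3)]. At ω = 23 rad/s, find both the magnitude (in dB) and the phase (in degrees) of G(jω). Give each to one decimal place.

|j23 + 2.3| = √(23² + 2.3²) = 23.11
|j23| = 23
|G(j23)| = 7.68 / (23.11 × 23) = 0.014446
20 log₁₀(0.014446) = -36.81 dB
∠(j23 + 2.3) = arctan(23/2.3) = 84.29°
∠(j23) = 90.00°
∠G(j23) = − (84.29° + 90.00°) = -174.29°

|G| = -36.8 dB, ∠G = -174.3°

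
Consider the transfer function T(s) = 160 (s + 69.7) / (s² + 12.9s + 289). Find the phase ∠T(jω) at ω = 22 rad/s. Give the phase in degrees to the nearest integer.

∠(j22 + 69.7) = arctan(22/69.7) = 17.52°
∠[(j22)² + 12.9(j22) + 289] = ∠[-195 + j283.8] = 124.49°
∠T(j22) = 17.52° − 124.49° = -106.98°

-107°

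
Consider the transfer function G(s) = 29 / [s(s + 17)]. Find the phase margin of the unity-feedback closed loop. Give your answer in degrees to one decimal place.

Gain crossover: |G(jω)| = 1 at ω ≈ 1.7 rad s⁻¹.
∠G(j1.7) = −90° − arctan(1.7/17) ≈ -95.70°
PM = 180° + (-95.70°) = 84.30°

84.3°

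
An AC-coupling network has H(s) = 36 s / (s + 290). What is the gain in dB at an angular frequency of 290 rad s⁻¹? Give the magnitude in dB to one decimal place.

28.1 dB

|j290| = 290
|j290 + 290| = √(290² + 290²) = 410.1
|H(j290)| = 36 × 290 / 410.1 = 25.456
20 log₁₀(25.456) = 28.12 dB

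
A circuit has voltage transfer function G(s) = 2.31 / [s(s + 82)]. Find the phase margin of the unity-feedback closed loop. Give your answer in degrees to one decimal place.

Gain crossover: |G(jω)| = 1 at ω ≈ 0.0282 rad/s.
∠G(j0.0282) = −90° − arctan(0.0282/82) ≈ -90.02°
PM = 180° + (-90.02°) = 89.98°

90.0°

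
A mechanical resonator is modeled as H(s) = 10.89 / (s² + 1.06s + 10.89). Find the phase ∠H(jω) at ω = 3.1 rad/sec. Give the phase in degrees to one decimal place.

-68.7°

∠[(j3.1)² + 1.06(j3.1) + 10.89] = ∠[1.28 + j3.286] = 68.72°
∠H(j3.1) = −68.72° = -68.72°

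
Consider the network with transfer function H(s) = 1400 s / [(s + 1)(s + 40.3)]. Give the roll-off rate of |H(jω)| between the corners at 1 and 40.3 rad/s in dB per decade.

0 dB/decade

In this band the factors already past their corner are: 1 differentiator zero, pole at 1; net slope = 0 dB/decade.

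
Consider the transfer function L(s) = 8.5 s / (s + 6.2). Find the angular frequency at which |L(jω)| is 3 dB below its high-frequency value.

6.2 rad/sec

For a single-pole high-pass, the −3 dB point is at the pole: ω = 6.2 rad/sec.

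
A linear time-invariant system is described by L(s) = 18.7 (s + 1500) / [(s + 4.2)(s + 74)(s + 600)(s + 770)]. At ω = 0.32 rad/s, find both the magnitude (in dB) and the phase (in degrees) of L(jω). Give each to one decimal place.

|j0.32 + 1500| = √(0.32² + 1500²) = 1500
|j0.32 + 4.2| = √(0.32² + 4.2²) = 4.212
|j0.32 + 74| = √(0.32² + 74²) = 74
|j0.32 + 600| = √(0.32² + 600²) = 600
|j0.32 + 770| = √(0.32² + 770²) = 770
|L(j0.32)| = 18.7 × 1500 / (4.212 × 74 × 600 × 770) = 0.00019478
20 log₁₀(0.00019478) = -74.21 dB
∠(j0.32 + 1500) = arctan(0.32/1500) = 0.01°
∠(j0.32 + 4.2) = arctan(0.32/4.2) = 4.36°
∠(j0.32 + 74) = arctan(0.32/74) = 0.25°
∠(j0.32 + 600) = arctan(0.32/600) = 0.03°
∠(j0.32 + 770) = arctan(0.32/770) = 0.02°
∠L(j0.32) = 0.01° − (4.36° + 0.25° + 0.03° + 0.02°) = -4.65°

|L| = -74.2 dB, ∠L = -4.6°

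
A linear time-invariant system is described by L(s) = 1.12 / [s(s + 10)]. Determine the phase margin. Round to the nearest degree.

Gain crossover: |L(jω)| = 1 at ω ≈ 0.112 rad/s.
∠L(j0.112) = −90° − arctan(0.112/10) ≈ -90.64°
PM = 180° + (-90.64°) = 89.36°

89°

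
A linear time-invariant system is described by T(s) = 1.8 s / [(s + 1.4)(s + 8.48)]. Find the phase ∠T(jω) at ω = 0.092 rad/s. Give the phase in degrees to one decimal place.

∠(j0.092) = 90.00°
∠(j0.092 + 1.4) = arctan(0.092/1.4) = 3.76°
∠(j0.092 + 8.48) = arctan(0.092/8.48) = 0.62°
∠T(j0.092) = 90.00° − (3.76° + 0.62°) = 85.62°

85.6°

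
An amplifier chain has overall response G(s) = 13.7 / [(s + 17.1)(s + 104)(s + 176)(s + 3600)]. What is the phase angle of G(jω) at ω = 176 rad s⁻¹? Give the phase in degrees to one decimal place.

-191.7 deg

∠(j176 + 17.1) = arctan(176/17.1) = 84.45°
∠(j176 + 104) = arctan(176/104) = 59.42°
∠(j176 + 176) = arctan(176/176) = 45.00°
∠(j176 + 3600) = arctan(176/3600) = 2.80°
∠G(j176) = − (84.45° + 59.42° + 45.00° + 2.80°) = -191.67°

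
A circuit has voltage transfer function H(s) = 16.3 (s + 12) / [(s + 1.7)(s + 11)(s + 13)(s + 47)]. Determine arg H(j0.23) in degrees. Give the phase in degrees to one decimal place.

-9.1°

∠(j0.23 + 12) = arctan(0.23/12) = 1.10°
∠(j0.23 + 1.7) = arctan(0.23/1.7) = 7.70°
∠(j0.23 + 11) = arctan(0.23/11) = 1.20°
∠(j0.23 + 13) = arctan(0.23/13) = 1.01°
∠(j0.23 + 47) = arctan(0.23/47) = 0.28°
∠H(j0.23) = 1.10° − (7.70° + 1.20° + 1.01° + 0.28°) = -9.10°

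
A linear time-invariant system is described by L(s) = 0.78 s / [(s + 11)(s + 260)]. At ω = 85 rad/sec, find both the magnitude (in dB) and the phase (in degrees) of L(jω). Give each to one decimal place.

|j85| = 85
|j85 + 11| = √(85² + 11²) = 85.71
|j85 + 260| = √(85² + 260²) = 273.5
|L(j85)| = 0.78 × 85 / (85.71 × 273.5) = 0.0028279
20 log₁₀(0.0028279) = -50.97 dB
∠(j85) = 90.00°
∠(j85 + 11) = arctan(85/11) = 82.63°
∠(j85 + 260) = arctan(85/260) = 18.10°
∠L(j85) = 90.00° − (82.63° + 18.10°) = -10.73°

|L| = -51.0 dB, ∠L = -10.7°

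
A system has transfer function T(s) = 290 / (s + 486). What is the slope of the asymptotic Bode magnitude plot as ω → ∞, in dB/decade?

With 0 zeros and 1 pole, the high-frequency asymptotic slope is 20 × (0 − 1) = -20 dB/decade.

-20 dB/decade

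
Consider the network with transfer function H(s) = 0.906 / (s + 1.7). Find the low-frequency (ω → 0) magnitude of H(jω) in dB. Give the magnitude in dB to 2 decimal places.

-5.47 dB

H(0) = 0.906 / 1.7 = 0.53294
20 log₁₀(0.53294) = -5.466 dB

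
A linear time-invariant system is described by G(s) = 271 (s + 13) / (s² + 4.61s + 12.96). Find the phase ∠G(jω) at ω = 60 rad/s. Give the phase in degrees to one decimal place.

-97.8°

∠(j60 + 13) = arctan(60/13) = 77.77°
∠[(j60)² + 4.61(j60) + 12.96] = ∠[-3587 + j276.6] = 175.59°
∠G(j60) = 77.77° − 175.59° = -97.82°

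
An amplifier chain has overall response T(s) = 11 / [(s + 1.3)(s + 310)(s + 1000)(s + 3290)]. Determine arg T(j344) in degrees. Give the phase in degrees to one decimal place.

∠(j344 + 1.3) = arctan(344/1.3) = 89.78°
∠(j344 + 310) = arctan(344/310) = 47.98°
∠(j344 + 1000) = arctan(344/1000) = 18.98°
∠(j344 + 3290) = arctan(344/3290) = 5.97°
∠T(j344) = − (89.78° + 47.98° + 18.98° + 5.97°) = -162.71°

-162.7 deg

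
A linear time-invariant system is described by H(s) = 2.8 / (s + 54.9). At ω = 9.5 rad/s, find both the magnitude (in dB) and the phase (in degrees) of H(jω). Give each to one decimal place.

|H| = -26.0 dB, ∠H = -9.8°

|j9.5 + 54.9| = √(9.5² + 54.9²) = 55.72
|H(j9.5)| = 2.8 / 55.72 = 0.050255
20 log₁₀(0.050255) = -25.98 dB
∠(j9.5 + 54.9) = arctan(9.5/54.9) = 9.82°
∠H(j9.5) = −9.82° = -9.82°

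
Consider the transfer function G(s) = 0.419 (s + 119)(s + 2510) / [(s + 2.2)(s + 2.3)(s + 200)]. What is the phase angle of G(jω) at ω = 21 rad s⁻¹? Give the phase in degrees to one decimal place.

-163.3°

∠(j21 + 119) = arctan(21/119) = 10.01°
∠(j21 + 2510) = arctan(21/2510) = 0.48°
∠(j21 + 2.2) = arctan(21/2.2) = 84.02°
∠(j21 + 2.3) = arctan(21/2.3) = 83.75°
∠(j21 + 200) = arctan(21/200) = 5.99°
∠G(j21) = 10.01° + 0.48° − (84.02° + 83.75° + 5.99°) = -163.28°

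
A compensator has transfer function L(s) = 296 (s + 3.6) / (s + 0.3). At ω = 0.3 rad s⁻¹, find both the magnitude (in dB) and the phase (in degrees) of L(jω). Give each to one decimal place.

|L| = 68.0 dB, ∠L = -40.2°

|j0.3 + 3.6| = √(0.3² + 3.6²) = 3.612
|j0.3 + 0.3| = √(0.3² + 0.3²) = 0.4243
|L(j0.3)| = 296 × 3.612 / 0.4243 = 2520.3
20 log₁₀(2520.3) = 68.03 dB
∠(j0.3 + 3.6) = arctan(0.3/3.6) = 4.76°
∠(j0.3 + 0.3) = arctan(0.3/0.3) = 45.00°
∠L(j0.3) = 4.76° − 45.00° = -40.24°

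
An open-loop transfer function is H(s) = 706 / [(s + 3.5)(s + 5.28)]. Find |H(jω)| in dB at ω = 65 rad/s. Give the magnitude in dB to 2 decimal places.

|j65 + 3.5| = √(65² + 3.5²) = 65.09
|j65 + 5.28| = √(65² + 5.28²) = 65.21
|H(j65)| = 706 / (65.09 × 65.21) = 0.16631
20 log₁₀(0.16631) = -15.582 dB

-15.58 dB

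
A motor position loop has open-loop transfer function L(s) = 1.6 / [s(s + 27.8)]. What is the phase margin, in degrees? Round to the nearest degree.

90 deg

Gain crossover: |L(jω)| = 1 at ω ≈ 0.0576 rad s⁻¹.
∠L(j0.0576) = −90° − arctan(0.0576/27.8) ≈ -90.12°
PM = 180° + (-90.12°) = 89.88°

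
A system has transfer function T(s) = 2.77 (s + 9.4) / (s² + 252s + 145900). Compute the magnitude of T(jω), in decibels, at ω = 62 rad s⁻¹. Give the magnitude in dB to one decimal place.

-58.3 dB

|j62 + 9.4| = √(62² + 9.4²) = 62.71
|(j62)² + 252(j62) + 145900| = |1.4206e+05 + j15624| = 1.429e+05
|T(j62)| = 2.77 × 62.71 / 1.429e+05 = 0.0012154
20 log₁₀(0.0012154) = -58.31 dB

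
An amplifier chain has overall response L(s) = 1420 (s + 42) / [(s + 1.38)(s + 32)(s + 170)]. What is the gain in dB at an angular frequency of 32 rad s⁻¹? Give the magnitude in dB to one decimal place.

-10.5 dB

|j32 + 42| = √(32² + 42²) = 52.8
|j32 + 1.38| = √(32² + 1.38²) = 32.03
|j32 + 32| = √(32² + 32²) = 45.25
|j32 + 170| = √(32² + 170²) = 173
|L(j32)| = 1420 × 52.8 / (32.03 × 45.25 × 173) = 0.29902
20 log₁₀(0.29902) = -10.49 dB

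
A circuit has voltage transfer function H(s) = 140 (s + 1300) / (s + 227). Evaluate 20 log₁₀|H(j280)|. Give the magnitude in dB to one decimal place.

54.3 dB

|j280 + 1300| = √(280² + 1300²) = 1330
|j280 + 227| = √(280² + 227²) = 360.5
|H(j280)| = 140 × 1330 / 360.5 = 516.49
20 log₁₀(516.49) = 54.26 dB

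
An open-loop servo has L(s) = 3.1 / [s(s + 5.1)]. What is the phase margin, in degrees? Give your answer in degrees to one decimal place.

Gain crossover: |L(jω)| = 1 at ω ≈ 0.604 rad/s.
∠L(j0.604) = −90° − arctan(0.604/5.1) ≈ -96.75°
PM = 180° + (-96.75°) = 83.25°

83.2°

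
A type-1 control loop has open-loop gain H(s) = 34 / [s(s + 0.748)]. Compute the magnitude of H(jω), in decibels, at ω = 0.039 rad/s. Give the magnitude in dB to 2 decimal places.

|j0.039 + 0.748| = √(0.039² + 0.748²) = 0.749
|j0.039| = 0.039
|H(j0.039)| = 34 / (0.749 × 0.039) = 1163.9
20 log₁₀(1163.9) = 61.318 dB

61.32 dB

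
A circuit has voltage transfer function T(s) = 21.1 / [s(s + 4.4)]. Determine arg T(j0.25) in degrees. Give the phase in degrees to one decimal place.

∠(j0.25 + 4.4) = arctan(0.25/4.4) = 3.25°
∠(j0.25) = 90.00°
∠T(j0.25) = − (3.25° + 90.00°) = -93.25°

-93.3°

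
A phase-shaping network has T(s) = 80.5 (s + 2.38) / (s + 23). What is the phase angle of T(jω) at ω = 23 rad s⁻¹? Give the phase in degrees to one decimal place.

∠(j23 + 2.38) = arctan(23/2.38) = 84.09°
∠(j23 + 23) = arctan(23/23) = 45.00°
∠T(j23) = 84.09° − 45.00° = 39.09°

39.1 deg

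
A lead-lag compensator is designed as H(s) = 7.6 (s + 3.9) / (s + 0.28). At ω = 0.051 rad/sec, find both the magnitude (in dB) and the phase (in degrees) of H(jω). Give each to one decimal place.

|H| = 40.4 dB, ∠H = -9.6°

|j0.051 + 3.9| = √(0.051² + 3.9²) = 3.9
|j0.051 + 0.28| = √(0.051² + 0.28²) = 0.2846
|H(j0.051)| = 7.6 × 3.9 / 0.2846 = 104.15
20 log₁₀(104.15) = 40.35 dB
∠(j0.051 + 3.9) = arctan(0.051/3.9) = 0.75°
∠(j0.051 + 0.28) = arctan(0.051/0.28) = 10.32°
∠H(j0.051) = 0.75° − 10.32° = -9.57°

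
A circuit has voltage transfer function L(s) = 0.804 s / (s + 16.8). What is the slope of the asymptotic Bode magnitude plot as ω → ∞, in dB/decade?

0 dB/decade

With 1 zero and 1 pole, the high-frequency asymptotic slope is 20 × (1 − 1) = 0 dB/decade.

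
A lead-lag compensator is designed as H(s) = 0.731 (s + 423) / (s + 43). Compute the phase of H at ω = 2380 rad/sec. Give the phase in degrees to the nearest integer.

-9°

∠(j2380 + 423) = arctan(2380/423) = 79.92°
∠(j2380 + 43) = arctan(2380/43) = 88.96°
∠H(j2380) = 79.92° − 88.96° = -9.04°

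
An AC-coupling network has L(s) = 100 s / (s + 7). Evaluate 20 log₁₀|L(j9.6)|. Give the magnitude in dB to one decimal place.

38.1 dB

|j9.6| = 9.6
|j9.6 + 7| = √(9.6² + 7²) = 11.88
|L(j9.6)| = 100 × 9.6 / 11.88 = 80.801
20 log₁₀(80.801) = 38.15 dB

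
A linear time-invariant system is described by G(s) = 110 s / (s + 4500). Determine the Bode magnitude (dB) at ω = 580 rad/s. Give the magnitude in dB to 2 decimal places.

22.96 dB

|j580| = 580
|j580 + 4500| = √(580² + 4500²) = 4537
|G(j580)| = 110 × 580 / 4537 = 14.061
20 log₁₀(14.061) = 22.961 dB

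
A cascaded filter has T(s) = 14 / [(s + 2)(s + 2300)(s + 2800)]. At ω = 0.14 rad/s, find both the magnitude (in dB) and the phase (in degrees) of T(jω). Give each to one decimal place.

|j0.14 + 2| = √(0.14² + 2²) = 2.005
|j0.14 + 2300| = √(0.14² + 2300²) = 2300
|j0.14 + 2800| = √(0.14² + 2800²) = 2800
|T(j0.14)| = 14 / (2.005 × 2300 × 2800) = 1.0843e-06
20 log₁₀(1.0843e-06) = -119.30 dB
∠(j0.14 + 2) = arctan(0.14/2) = 4.00°
∠(j0.14 + 2300) = arctan(0.14/2300) = 0.00°
∠(j0.14 + 2800) = arctan(0.14/2800) = 0.00°
∠T(j0.14) = − (4.00° + 0.00° + 0.00°) = -4.01°

|T| = -119.3 dB, ∠T = -4.0°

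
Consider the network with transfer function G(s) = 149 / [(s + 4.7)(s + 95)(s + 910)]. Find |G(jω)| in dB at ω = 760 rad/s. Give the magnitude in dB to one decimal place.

-133.3 dB

|j760 + 4.7| = √(760² + 4.7²) = 760
|j760 + 95| = √(760² + 95²) = 765.9
|j760 + 910| = √(760² + 910²) = 1186
|G(j760)| = 149 / (760 × 765.9 × 1186) = 2.1589e-07
20 log₁₀(2.1589e-07) = -133.32 dB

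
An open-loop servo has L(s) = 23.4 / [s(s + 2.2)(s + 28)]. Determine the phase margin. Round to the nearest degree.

80°

Gain crossover: |L(jω)| = 1 at ω ≈ 0.374 rad/s.
∠L(j0.374) = −90° − arctan(0.374/2.2) − arctan(0.374/28) ≈ -100.43°
PM = 180° + (-100.43°) = 79.57°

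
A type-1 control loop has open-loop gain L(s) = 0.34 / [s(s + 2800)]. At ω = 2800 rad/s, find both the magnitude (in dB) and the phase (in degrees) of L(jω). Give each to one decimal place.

|L| = -150.3 dB, ∠L = -135.0°

|j2800 + 2800| = √(2800² + 2800²) = 3960
|j2800| = 2800
|L(j2800)| = 0.34 / (3960 × 2800) = 3.0665e-08
20 log₁₀(3.0665e-08) = -150.27 dB
∠(j2800 + 2800) = arctan(2800/2800) = 45.00°
∠(j2800) = 90.00°
∠L(j2800) = − (45.00° + 90.00°) = -135.00°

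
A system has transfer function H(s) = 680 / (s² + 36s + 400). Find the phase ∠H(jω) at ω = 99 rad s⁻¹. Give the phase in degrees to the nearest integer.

-159 deg

∠[(j99)² + 36(j99) + 400] = ∠[-9401 + j3564] = 159.24°
∠H(j99) = −159.24° = -159.24°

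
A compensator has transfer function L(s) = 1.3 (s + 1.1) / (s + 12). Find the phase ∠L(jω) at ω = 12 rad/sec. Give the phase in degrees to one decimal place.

∠(j12 + 1.1) = arctan(12/1.1) = 84.76°
∠(j12 + 12) = arctan(12/12) = 45.00°
∠L(j12) = 84.76° − 45.00° = 39.76°

39.8°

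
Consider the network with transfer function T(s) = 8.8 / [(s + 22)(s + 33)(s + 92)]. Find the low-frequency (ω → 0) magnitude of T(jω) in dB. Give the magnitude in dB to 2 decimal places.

-77.60 dB

T(0) = 8.8 / (22 × 33 × 92) = 0.00013175
20 log₁₀(0.00013175) = -77.605 dB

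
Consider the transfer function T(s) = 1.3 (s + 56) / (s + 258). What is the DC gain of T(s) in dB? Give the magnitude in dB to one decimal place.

T(0) = 1.3 × 56 / 258 = 0.28217
20 log₁₀(0.28217) = -10.99 dB

-11.0 dB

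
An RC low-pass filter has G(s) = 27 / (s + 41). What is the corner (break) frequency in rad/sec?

The single real pole at s = −41 gives a corner at ω = 41 rad/sec.

41 rad/sec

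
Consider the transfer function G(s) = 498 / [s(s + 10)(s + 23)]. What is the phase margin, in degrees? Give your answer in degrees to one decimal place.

Gain crossover: |G(jω)| = 1 at ω ≈ 2.11 rad/s.
∠G(j2.11) = −90° − arctan(2.11/10) − arctan(2.11/23) ≈ -107.15°
PM = 180° + (-107.15°) = 72.85°

72.8°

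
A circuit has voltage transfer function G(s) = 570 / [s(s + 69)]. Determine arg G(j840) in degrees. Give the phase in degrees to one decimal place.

∠(j840 + 69) = arctan(840/69) = 85.30°
∠(j840) = 90.00°
∠G(j840) = − (85.30° + 90.00°) = -175.30°

-175.3°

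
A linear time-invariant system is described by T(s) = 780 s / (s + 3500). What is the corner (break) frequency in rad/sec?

3500 rad/sec

The single real pole at s = −3500 gives a corner at ω = 3500 rad/sec.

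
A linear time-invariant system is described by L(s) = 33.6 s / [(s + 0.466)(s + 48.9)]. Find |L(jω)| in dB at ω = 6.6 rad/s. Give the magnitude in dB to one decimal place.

|j6.6| = 6.6
|j6.6 + 0.466| = √(6.6² + 0.466²) = 6.616
|j6.6 + 48.9| = √(6.6² + 48.9²) = 49.34
|L(j6.6)| = 33.6 × 6.6 / (6.616 × 49.34) = 0.67925
20 log₁₀(0.67925) = -3.36 dB

-3.4 dB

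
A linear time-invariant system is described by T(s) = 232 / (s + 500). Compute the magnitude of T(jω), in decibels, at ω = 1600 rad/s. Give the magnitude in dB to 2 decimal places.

-17.18 dB

|j1600 + 500| = √(1600² + 500²) = 1676
|T(j1600)| = 232 / 1676 = 0.1384
20 log₁₀(0.1384) = -17.177 dB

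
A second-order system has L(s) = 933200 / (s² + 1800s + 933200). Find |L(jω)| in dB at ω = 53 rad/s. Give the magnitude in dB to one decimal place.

-0.0 dB

|(j53)² + 1800(j53) + 933200| = |9.3039e+05 + j95400| = 9.353e+05
|L(j53)| = 933200 / 9.353e+05 = 0.99779
20 log₁₀(0.99779) = -0.02 dB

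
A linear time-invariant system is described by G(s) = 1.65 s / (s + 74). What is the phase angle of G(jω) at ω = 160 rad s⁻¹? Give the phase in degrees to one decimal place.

24.8°

∠(j160) = 90.00°
∠(j160 + 74) = arctan(160/74) = 65.18°
∠G(j160) = 90.00° − 65.18° = 24.82°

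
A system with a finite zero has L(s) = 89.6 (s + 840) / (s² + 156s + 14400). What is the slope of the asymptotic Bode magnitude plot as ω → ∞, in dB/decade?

-20 dB/decade

With 1 zero and 2 poles, the high-frequency asymptotic slope is 20 × (1 − 2) = -20 dB/decade.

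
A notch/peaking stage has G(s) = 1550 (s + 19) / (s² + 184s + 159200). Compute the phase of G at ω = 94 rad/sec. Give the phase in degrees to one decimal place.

∠(j94 + 19) = arctan(94/19) = 78.57°
∠[(j94)² + 184(j94) + 159200] = ∠[1.5036e+05 + j17296] = 6.56°
∠G(j94) = 78.57° − 6.56° = 72.01°

72.0°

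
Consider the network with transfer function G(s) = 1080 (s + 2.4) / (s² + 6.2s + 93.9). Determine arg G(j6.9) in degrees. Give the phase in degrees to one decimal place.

28.1°

∠(j6.9 + 2.4) = arctan(6.9/2.4) = 70.82°
∠[(j6.9)² + 6.2(j6.9) + 93.9] = ∠[46.29 + j42.78] = 42.74°
∠G(j6.9) = 70.82° − 42.74° = 28.08°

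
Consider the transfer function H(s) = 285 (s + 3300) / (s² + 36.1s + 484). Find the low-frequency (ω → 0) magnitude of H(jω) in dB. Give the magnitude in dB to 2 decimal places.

H(0) = 285 × 3300 / 484 = 1943.2
20 log₁₀(1943.2) = 65.770 dB

65.77 dB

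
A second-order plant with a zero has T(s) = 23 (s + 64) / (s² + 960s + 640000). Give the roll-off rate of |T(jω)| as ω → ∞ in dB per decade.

-20 dB/decade

With 1 zero and 2 poles, the high-frequency asymptotic slope is 20 × (1 − 2) = -20 dB/decade.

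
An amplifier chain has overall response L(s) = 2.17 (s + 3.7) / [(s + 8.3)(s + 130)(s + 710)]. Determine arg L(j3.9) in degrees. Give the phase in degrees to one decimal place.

19.3°

∠(j3.9 + 3.7) = arctan(3.9/3.7) = 46.51°
∠(j3.9 + 8.3) = arctan(3.9/8.3) = 25.17°
∠(j3.9 + 130) = arctan(3.9/130) = 1.72°
∠(j3.9 + 710) = arctan(3.9/710) = 0.31°
∠L(j3.9) = 46.51° − (25.17° + 1.72° + 0.31°) = 19.31°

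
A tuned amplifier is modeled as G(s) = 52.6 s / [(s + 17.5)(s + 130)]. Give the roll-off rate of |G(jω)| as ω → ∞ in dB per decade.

-20 dB/decade

With 1 zero and 2 poles, the high-frequency asymptotic slope is 20 × (1 − 2) = -20 dB/decade.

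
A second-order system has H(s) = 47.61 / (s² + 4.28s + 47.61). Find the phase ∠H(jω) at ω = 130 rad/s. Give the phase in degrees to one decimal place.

-178.1°

∠[(j130)² + 4.28(j130) + 47.61] = ∠[-16852 + j556.4] = 178.11°
∠H(j130) = −178.11° = -178.11°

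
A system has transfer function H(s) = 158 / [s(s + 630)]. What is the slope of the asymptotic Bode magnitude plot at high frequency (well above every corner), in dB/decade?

With 0 zeros and 2 poles, the high-frequency asymptotic slope is 20 × (0 − 2) = -40 dB/decade.

-40 dB/decade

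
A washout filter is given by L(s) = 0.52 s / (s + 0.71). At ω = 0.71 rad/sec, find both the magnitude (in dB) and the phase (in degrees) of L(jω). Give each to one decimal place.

|j0.71| = 0.71
|j0.71 + 0.71| = √(0.71² + 0.71²) = 1.004
|L(j0.71)| = 0.52 × 0.71 / 1.004 = 0.3677
20 log₁₀(0.3677) = -8.69 dB
∠(j0.71) = 90.00°
∠(j0.71 + 0.71) = arctan(0.71/0.71) = 45.00°
∠L(j0.71) = 90.00° − 45.00° = 45.00°

|L| = -8.7 dB, ∠L = 45.0°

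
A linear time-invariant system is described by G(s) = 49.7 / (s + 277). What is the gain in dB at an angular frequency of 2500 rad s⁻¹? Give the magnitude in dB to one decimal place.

-34.1 dB

|j2500 + 277| = √(2500² + 277²) = 2515
|G(j2500)| = 49.7 / 2515 = 0.019759
20 log₁₀(0.019759) = -34.08 dB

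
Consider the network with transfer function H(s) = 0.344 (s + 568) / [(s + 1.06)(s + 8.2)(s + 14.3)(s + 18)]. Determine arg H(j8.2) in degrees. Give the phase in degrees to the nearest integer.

∠(j8.2 + 568) = arctan(8.2/568) = 0.83°
∠(j8.2 + 1.06) = arctan(8.2/1.06) = 82.63°
∠(j8.2 + 8.2) = arctan(8.2/8.2) = 45.00°
∠(j8.2 + 14.3) = arctan(8.2/14.3) = 29.83°
∠(j8.2 + 18) = arctan(8.2/18) = 24.49°
∠H(j8.2) = 0.83° − (82.63° + 45.00° + 29.83° + 24.49°) = -181.13°

-181°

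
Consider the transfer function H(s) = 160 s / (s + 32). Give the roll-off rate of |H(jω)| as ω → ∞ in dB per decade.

With 1 zero and 1 pole, the high-frequency asymptotic slope is 20 × (1 − 1) = 0 dB/decade.

0 dB/decade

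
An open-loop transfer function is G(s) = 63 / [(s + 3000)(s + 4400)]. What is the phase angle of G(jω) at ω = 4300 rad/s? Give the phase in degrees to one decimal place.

∠(j4300 + 3000) = arctan(4300/3000) = 55.10°
∠(j4300 + 4400) = arctan(4300/4400) = 44.34°
∠G(j4300) = − (55.10° + 44.34°) = -99.44°

-99.4°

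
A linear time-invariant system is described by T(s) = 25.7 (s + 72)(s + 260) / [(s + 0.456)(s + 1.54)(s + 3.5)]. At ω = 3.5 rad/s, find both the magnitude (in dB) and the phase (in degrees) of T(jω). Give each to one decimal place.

|j3.5 + 72| = √(3.5² + 72²) = 72.09
|j3.5 + 260| = √(3.5² + 260²) = 260
|j3.5 + 0.456| = √(3.5² + 0.456²) = 3.53
|j3.5 + 1.54| = √(3.5² + 1.54²) = 3.824
|j3.5 + 3.5| = √(3.5² + 3.5²) = 4.95
|T(j3.5)| = 25.7 × 72.09 × 260 / (3.53 × 3.824 × 4.95) = 7210.9
20 log₁₀(7210.9) = 77.16 dB
∠(j3.5 + 72) = arctan(3.5/72) = 2.78°
∠(j3.5 + 260) = arctan(3.5/260) = 0.77°
∠(j3.5 + 0.456) = arctan(3.5/0.456) = 82.58°
∠(j3.5 + 1.54) = arctan(3.5/1.54) = 66.25°
∠(j3.5 + 3.5) = arctan(3.5/3.5) = 45.00°
∠T(j3.5) = 2.78° + 0.77° − (82.58° + 66.25° + 45.00°) = -190.27°

|T| = 77.2 dB, ∠T = -190.3°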